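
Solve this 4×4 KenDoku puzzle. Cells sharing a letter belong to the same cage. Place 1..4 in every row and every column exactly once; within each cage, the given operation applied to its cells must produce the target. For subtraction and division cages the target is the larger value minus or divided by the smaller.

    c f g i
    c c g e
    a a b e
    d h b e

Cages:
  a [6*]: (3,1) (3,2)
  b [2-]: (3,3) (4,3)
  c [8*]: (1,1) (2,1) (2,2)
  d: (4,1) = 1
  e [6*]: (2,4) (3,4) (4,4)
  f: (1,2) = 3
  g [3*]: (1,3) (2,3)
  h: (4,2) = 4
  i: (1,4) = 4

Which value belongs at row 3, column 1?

3

Cage f is a single given cell, so (1,2) = 3.
Row 1 now contains 3, which forces (1,3) = 1.
Cage i is given, so (1,4) = 4.
Column 3 already has 1, leaving (2,3) = 3.
Column 2 already has 3, which forces (3,2) = 2.
Row 3 now contains 2; hence (3,3) = 4.
Cage d is given; hence (4,1) = 1.
Cage h is a single given cell, so (4,2) = 4.
4 is placed in column 3, so (4,3) = 2.
Row 4 now contains 2; hence (4,4) = 3.
Row 1 already has 4, leaving (1,1) = 2.
Cage c has product 8, so (2,1) = 4.
4 is placed in column 2, which forces (2,2) = 1.
The 3 cells of cage e must have product 6, so (2,4) = 2.
Row 3 now contains 2, so (3,1) = 3.
Column 4 now contains 3, so (3,4) = 1.
Filled in: 2 3 1 4 / 4 1 3 2 / 3 2 4 1 / 1 4 2 3.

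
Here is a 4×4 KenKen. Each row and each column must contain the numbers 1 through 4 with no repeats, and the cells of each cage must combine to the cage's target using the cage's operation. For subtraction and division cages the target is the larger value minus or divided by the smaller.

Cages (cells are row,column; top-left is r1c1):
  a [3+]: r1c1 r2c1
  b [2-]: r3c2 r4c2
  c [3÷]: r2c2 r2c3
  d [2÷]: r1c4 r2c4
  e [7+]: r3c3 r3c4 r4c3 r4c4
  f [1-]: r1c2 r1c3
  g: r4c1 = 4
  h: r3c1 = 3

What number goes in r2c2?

H is a freebie, which forces r3c1 = 3.
G is a freebie, leaving r4c1 = 4.
Row 2 needs a 4, and only r2c4 is open for it.
Cage d's pair has quotient 2, which forces r1c4 = 2.
2 is placed in column 4, leaving r3c4 = 1.
1 is placed in column 4, so r4c4 = 3.
Row 1 already has 2; hence r1c1 = 1.
Cage a's pair has sum 3; hence r2c1 = 2.
Row 3 now contains 1, so r3c2 = 4.
Row 3 now contains 1; hence r3c3 = 2.
Row 4 already has 3; hence r4c2 = 2.
Row 4 already has 3, which forces r4c3 = 1.
4 is placed in column 2, which forces r1c2 = 3.
Cage f needs two cells with difference 1, leaving r1c3 = 4.
Cage c's pair has quotient 3; hence r2c2 = 1.
Column 3 now contains 1, so r2c3 = 3.
Completed grid: 1 3 4 2 / 2 1 3 4 / 3 4 2 1 / 4 2 1 3.

1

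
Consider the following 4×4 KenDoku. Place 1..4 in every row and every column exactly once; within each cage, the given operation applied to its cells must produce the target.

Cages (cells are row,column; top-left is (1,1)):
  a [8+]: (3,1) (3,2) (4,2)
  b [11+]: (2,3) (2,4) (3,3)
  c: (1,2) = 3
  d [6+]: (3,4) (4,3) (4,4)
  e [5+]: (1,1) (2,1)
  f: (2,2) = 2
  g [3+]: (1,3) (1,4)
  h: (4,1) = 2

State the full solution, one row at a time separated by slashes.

4 3 2 1 / 1 2 3 4 / 3 1 4 2 / 2 4 1 3

C is a freebie, which forces (1,2) = 3.
Cage f is a single given cell, so (2,2) = 2.
Cage b has sum 11, so (2,3) = 3.
Cage b needs sum 11, leaving (2,4) = 4.
Cage b has sum 11, leaving (3,3) = 4.
Cage h is given, leaving (4,1) = 2.
Row 4 now contains 2, so (4,3) = 1.
Row 4 now contains 1, which forces (4,4) = 3.
Cage e needs two cells with sum 5, leaving (1,1) = 4.
1 is placed in column 3; hence (1,3) = 2.
Cage g's pair has sum 3; hence (1,4) = 1.
Row 2 already has 4, leaving (2,1) = 1.
Cage a has sum 8, which forces (3,1) = 3.
Row 3 now contains 4; hence (3,2) = 1.
Cage d has sum 6; hence (3,4) = 2.
Row 4 now contains 1, so (4,2) = 4.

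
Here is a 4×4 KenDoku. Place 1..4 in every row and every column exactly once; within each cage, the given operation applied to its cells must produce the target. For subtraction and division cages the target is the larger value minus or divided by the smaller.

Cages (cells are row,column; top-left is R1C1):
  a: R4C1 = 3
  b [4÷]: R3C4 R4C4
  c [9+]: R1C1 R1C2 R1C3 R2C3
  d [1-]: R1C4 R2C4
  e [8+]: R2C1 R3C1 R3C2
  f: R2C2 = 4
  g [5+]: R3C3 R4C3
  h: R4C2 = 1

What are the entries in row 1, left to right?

1 3 4 2

Cage f is given, leaving R2C2 = 4.
A is a freebie, which forces R4C1 = 3.
H is a freebie, so R4C2 = 1.
Row 4 now contains 1, which forces R4C4 = 4.
Cage e needs sum 8; hence R3C1 = 4.
The two cells of cage g must have sum 5; hence R3C3 = 3.
Column 4 already has 4, which forces R3C4 = 1.
4 is placed in row 4, which forces R4C3 = 2.
Cage c needs sum 9, leaving R1C1 = 1.
Cage c has sum 9, so R1C2 = 3.
The 4 cells of cage c must have sum 9; hence R1C3 = 4.
3 is placed in row 1, leaving R1C4 = 2.
The 3 cells of cage e must have sum 8, which forces R2C1 = 2.
2 is placed in column 3, so R2C3 = 1.
Column 4 already has 2, which forces R2C4 = 3.
3 is placed in row 3, which forces R3C2 = 2.
The full grid is 1 3 4 2 / 2 4 1 3 / 4 2 3 1 / 3 1 2 4.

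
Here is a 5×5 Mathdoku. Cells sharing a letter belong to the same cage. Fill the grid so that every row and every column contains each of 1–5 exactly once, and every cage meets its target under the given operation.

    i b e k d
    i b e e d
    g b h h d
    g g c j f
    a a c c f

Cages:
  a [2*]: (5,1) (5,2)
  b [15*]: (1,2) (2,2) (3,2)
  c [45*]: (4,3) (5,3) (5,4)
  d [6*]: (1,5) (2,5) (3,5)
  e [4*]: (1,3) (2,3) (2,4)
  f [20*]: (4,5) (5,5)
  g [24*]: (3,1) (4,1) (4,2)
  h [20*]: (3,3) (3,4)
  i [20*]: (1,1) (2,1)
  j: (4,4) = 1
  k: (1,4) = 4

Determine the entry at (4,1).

Cage k is a single given cell, leaving (1,4) = 4.
4 is placed in column 4, leaving (3,4) = 5.
The 3 cells of cage c must have product 45, which forces (4,3) = 3.
Cage j is given; hence (4,4) = 1.
Cage c has product 45, leaving (5,3) = 5.
The 3 cells of cage c must have product 45, so (5,4) = 3.
Row 5 already has 5, so (5,5) = 4.
4 is placed in row 1, leaving (1,1) = 5.
The 3 cells of cage e must have product 4; hence (1,3) = 2.
Cage i's pair has product 20, so (2,1) = 4.
Cage e needs product 4, which forces (2,3) = 1.
1 is placed in column 4; hence (2,4) = 2.
Row 2 now contains 2, which forces (2,5) = 3.
Cage g has product 24, which forces (3,1) = 3.
Row 3 already has 3, which forces (3,2) = 1.
5 is placed in row 3, leaving (3,3) = 4.
Row 3 now contains 1, so (3,5) = 2.
4 is placed in column 1, leaving (4,1) = 2.
2 is placed in row 4, so (4,2) = 4.
Column 5 now contains 4, which forces (4,5) = 5.
Column 1 now contains 2, so (5,1) = 1.
Column 2 already has 1, leaving (5,2) = 2.
Column 2 already has 1, leaving (1,2) = 3.
Column 5 already has 3, leaving (1,5) = 1.
Row 2 already has 3, so (2,2) = 5.
The full grid is 5 3 2 4 1 / 4 5 1 2 3 / 3 1 4 5 2 / 2 4 3 1 5 / 1 2 5 3 4.

2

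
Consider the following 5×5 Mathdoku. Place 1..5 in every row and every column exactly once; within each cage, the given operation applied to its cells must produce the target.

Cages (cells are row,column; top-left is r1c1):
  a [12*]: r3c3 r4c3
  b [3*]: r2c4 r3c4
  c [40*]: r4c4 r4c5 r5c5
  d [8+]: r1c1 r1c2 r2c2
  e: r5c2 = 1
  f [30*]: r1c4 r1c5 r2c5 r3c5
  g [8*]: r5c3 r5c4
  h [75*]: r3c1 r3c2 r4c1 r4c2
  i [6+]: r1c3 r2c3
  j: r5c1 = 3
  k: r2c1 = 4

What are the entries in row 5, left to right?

3 1 2 4 5

Cage k is given, which forces r2c1 = 4.
Cage j is given, leaving r5c1 = 3.
Cage e is a single given cell, leaving r5c2 = 1.
Row 3 needs a 2, and only r3c5 is open for it.
The 3 cells of cage c must have product 40, which forces r4c4 = 2.
2 is placed in column 4, so r5c4 = 4.
Row 5 already has 4; hence r5c5 = 5.
The 4 cells of cage f must have product 30, leaving r1c4 = 5.
Column 5 already has 5; hence r4c5 = 4.
Row 5 already has 4; hence r5c3 = 2.
The two cells of cage i must have sum 6, leaving r1c3 = 1.
Row 1 already has 1, leaving r1c5 = 3.
Cage i's pair has sum 6, so r2c3 = 5.
Column 5 already has 3, leaving r2c5 = 1.
Cage a's pair has product 12, which forces r3c3 = 4.
Row 4 now contains 4; hence r4c3 = 3.
Row 1 already has 1; hence r1c1 = 2.
The 3 cells of cage d must have sum 8, so r1c2 = 4.
The 3 cells of cage d must have sum 8, so r2c2 = 2.
Row 2 already has 1, which forces r2c4 = 3.
Cage h has product 75; hence r3c1 = 5.
Cage h has product 75, which forces r3c2 = 3.
Cage b needs two cells with product 3, leaving r3c4 = 1.
The 4 cells of cage h must have product 75, so r4c1 = 1.
3 is placed in row 4, which forces r4c2 = 5.
Completed grid: 2 4 1 5 3 / 4 2 5 3 1 / 5 3 4 1 2 / 1 5 3 2 4 / 3 1 2 4 5.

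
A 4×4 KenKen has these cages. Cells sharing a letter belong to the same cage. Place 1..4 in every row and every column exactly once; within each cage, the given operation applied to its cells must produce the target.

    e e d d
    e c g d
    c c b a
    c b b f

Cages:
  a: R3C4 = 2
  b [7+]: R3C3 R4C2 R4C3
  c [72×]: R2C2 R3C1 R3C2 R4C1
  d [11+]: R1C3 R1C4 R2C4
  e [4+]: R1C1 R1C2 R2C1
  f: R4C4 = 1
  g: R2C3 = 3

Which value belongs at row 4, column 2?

Cage e has sum 4; hence R1C1 = 2.
Cage e needs sum 4, so R1C2 = 1.
Cage d needs sum 11; hence R1C3 = 4.
Cage d needs sum 11, leaving R1C4 = 3.
Cage e needs sum 4; hence R2C1 = 1.
G is a freebie; hence R2C3 = 3.
Cage d has sum 11, leaving R2C4 = 4.
A is a freebie, so R3C4 = 2.
F is a freebie, leaving R4C4 = 1.
Row 2 now contains 4, so R2C2 = 2.
Cage c has product 72, which forces R3C1 = 4.
The 4 cells of cage c must have product 72, leaving R3C2 = 3.
Row 3 already has 2; hence R3C3 = 1.
The 4 cells of cage c must have product 72, leaving R4C1 = 3.
Cage b needs sum 7, which forces R4C2 = 4.
1 is placed in row 4, leaving R4C3 = 2.
The full grid is 2 1 4 3 / 1 2 3 4 / 4 3 1 2 / 3 4 2 1.

4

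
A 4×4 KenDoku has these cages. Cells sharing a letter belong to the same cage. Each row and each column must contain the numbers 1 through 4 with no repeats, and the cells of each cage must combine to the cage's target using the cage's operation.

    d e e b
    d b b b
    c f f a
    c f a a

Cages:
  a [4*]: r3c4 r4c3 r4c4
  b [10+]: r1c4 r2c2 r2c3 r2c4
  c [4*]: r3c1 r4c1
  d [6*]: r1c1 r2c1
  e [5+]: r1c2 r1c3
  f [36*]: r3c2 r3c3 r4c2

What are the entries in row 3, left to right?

Cage f has product 36, so r3c2 = 4.
The 3 cells of cage f must have product 36, so r3c3 = 3.
The 3 cells of cage f must have product 36, leaving r4c2 = 3.
Cage e's pair has sum 5; hence r1c2 = 1.
The two cells of cage e must have sum 5, which forces r1c3 = 4.
Column 2 now contains 1, which forces r2c2 = 2.
Row 2 already has 2; hence r2c3 = 1.
Row 3 already has 4, which forces r3c1 = 1.
Row 3 already has 1, leaving r3c4 = 2.
The two cells of cage c must have product 4; hence r4c1 = 4.
Column 3 already has 1, so r4c3 = 2.
Row 4 now contains 4, leaving r4c4 = 1.
Cage d needs two cells with product 6, so r1c1 = 2.
2 is placed in column 4, so r1c4 = 3.
Row 2 already has 2, leaving r2c1 = 3.
The 4 cells of cage b must have sum 10, leaving r2c4 = 4.
Completed grid: 2 1 4 3 / 3 2 1 4 / 1 4 3 2 / 4 3 2 1.

1 4 3 2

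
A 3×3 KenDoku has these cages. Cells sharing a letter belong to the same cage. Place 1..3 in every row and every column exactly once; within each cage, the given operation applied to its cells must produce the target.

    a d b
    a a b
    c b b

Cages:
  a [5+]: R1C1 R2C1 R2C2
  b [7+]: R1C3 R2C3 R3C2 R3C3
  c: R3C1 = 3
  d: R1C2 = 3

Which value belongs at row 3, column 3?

D is a freebie, leaving R1C2 = 3.
C is a freebie; hence R3C1 = 3.
Cage b needs sum 7; hence R3C2 = 1.
Row 3 already has 3, so R3C3 = 2.
Cage a has sum 5; hence R1C1 = 2.
2 is placed in column 3, leaving R1C3 = 1.
3 is placed in column 1, leaving R2C1 = 1.
Column 2 already has 1; hence R2C2 = 2.
The 4 cells of cage b must have sum 7, so R2C3 = 3.
The full grid is 2 3 1 / 1 2 3 / 3 1 2.

2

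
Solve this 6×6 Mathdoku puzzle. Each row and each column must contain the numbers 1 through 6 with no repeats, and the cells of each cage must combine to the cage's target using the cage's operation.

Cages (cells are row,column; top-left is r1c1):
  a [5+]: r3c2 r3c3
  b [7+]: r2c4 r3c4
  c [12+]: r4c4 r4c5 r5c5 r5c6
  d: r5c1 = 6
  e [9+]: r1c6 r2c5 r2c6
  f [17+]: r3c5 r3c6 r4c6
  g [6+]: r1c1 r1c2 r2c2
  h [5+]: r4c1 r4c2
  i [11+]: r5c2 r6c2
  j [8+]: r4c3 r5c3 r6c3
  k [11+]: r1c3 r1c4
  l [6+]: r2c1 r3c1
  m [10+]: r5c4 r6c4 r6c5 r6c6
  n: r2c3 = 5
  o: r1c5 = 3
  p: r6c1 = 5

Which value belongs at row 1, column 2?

4

O is a freebie, leaving r1c5 = 3.
N is a freebie; hence r2c3 = 5.
The 3 cells of cage f must have sum 17, so r3c5 = 6.
Cage f has sum 17, which forces r3c6 = 5.
Cage f has sum 17, so r4c6 = 6.
Cage d is given; hence r5c1 = 6.
6 is placed in row 5, leaving r5c2 = 5.
Cage p is given, leaving r6c1 = 5.
Column 2 already has 5, which forces r6c2 = 6.
Column 3 already has 5, so r1c3 = 6.
Cage k needs two cells with sum 11, leaving r1c4 = 5.
The only place for 6 in row 2 is r2c4.
Cage b needs two cells with sum 7; hence r3c4 = 1.
Row 3 needs a 4, and only r3c1 is open for it.
Column 1 now contains 4; hence r2c1 = 2.
Row 2 already has 2; hence r2c5 = 4.
Column 1 now contains 2, which forces r1c1 = 1.
1 is placed in column 1, so r4c1 = 3.
The 4 cells of cage c must have sum 12, leaving r4c5 = 5.
Cage h's pair has sum 5, so r4c2 = 2.
Row 4 now contains 2, which forces r4c4 = 4.
2 is placed in column 2, so r1c2 = 4.
Row 1 now contains 4, which forces r1c6 = 2.
The 3 cells of cage g must have sum 6, which forces r2c2 = 1.
Row 2 already has 1, leaving r2c6 = 3.
2 is placed in column 2, leaving r3c2 = 3.
The two cells of cage a must have sum 5, leaving r3c3 = 2.
Row 4 now contains 4, leaving r4c3 = 1.
Column 6 now contains 2; hence r5c6 = 1.
Cage m has sum 10, leaving r6c5 = 1.
Cage m needs sum 10, which forces r6c6 = 4.
Cage j needs sum 8, leaving r5c3 = 4.
Row 5 already has 1, which forces r5c5 = 2.
Row 6 now contains 4, which forces r6c3 = 3.
Row 6 already has 3, leaving r6c4 = 2.
2 is placed in row 5, leaving r5c4 = 3.
Completed grid: 1 4 6 5 3 2 / 2 1 5 6 4 3 / 4 3 2 1 6 5 / 3 2 1 4 5 6 / 6 5 4 3 2 1 / 5 6 3 2 1 4.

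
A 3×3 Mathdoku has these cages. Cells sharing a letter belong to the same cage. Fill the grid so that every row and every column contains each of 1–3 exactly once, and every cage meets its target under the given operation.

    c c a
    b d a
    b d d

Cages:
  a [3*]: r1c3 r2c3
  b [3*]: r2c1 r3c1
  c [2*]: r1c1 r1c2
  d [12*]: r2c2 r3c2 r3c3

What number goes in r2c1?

3

Cage d has product 12, which forces r2c2 = 2.
The 3 cells of cage d must have product 12, leaving r3c2 = 3.
Cage d has product 12, so r3c3 = 2.
Cage c needs two cells with product 2, so r1c1 = 2.
2 is placed in column 2, so r1c2 = 1.
Row 1 now contains 1, which forces r1c3 = 3.
The two cells of cage b must have product 3, so r2c1 = 3.
Column 3 already has 3, leaving r2c3 = 1.
Row 3 already has 3; hence r3c1 = 1.
The full grid is 2 1 3 / 3 2 1 / 1 3 2.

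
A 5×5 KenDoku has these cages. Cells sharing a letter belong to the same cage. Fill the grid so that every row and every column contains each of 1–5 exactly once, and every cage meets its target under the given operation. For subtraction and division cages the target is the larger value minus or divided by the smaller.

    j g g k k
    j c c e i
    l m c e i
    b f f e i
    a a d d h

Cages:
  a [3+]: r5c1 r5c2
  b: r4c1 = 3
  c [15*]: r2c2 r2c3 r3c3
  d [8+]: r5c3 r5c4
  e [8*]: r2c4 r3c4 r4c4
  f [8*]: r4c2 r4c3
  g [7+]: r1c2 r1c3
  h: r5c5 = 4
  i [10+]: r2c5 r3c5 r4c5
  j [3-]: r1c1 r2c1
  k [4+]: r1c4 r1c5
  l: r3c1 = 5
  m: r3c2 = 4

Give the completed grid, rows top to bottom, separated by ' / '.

4 5 2 3 1 / 1 3 5 4 2 / 5 4 1 2 3 / 3 2 4 1 5 / 2 1 3 5 4

Cage l is given, leaving r3c1 = 5.
M is a freebie, which forces r3c2 = 4.
Cage b is a single given cell, leaving r4c1 = 3.
4 is placed in column 2, which forces r4c2 = 2.
Row 4 now contains 2, so r4c3 = 4.
Row 4 already has 4; hence r4c4 = 1.
Row 4 already has 1; hence r4c5 = 5.
Column 2 already has 2, so r5c2 = 1.
H is a freebie, leaving r5c5 = 4.
The two cells of cage g must have sum 7, which forces r1c2 = 5.
The two cells of cage g must have sum 7, which forces r1c3 = 2.
Column 4 already has 1, leaving r1c4 = 3.
Cage k needs two cells with sum 4, leaving r1c5 = 1.
5 is placed in column 2, leaving r2c2 = 3.
Cage e needs product 8; hence r2c4 = 4.
Row 2 already has 3, so r2c5 = 2.
Column 4 already has 1, leaving r3c4 = 2.
2 is placed in column 5, so r3c5 = 3.
1 is placed in row 5; hence r5c1 = 2.
Column 4 already has 3; hence r5c4 = 5.
Row 1 now contains 1; hence r1c1 = 4.
Row 2 already has 4, so r2c1 = 1.
The 3 cells of cage c must have product 15, so r2c3 = 5.
Row 3 now contains 3, so r3c3 = 1.
5 is placed in row 5, so r5c3 = 3.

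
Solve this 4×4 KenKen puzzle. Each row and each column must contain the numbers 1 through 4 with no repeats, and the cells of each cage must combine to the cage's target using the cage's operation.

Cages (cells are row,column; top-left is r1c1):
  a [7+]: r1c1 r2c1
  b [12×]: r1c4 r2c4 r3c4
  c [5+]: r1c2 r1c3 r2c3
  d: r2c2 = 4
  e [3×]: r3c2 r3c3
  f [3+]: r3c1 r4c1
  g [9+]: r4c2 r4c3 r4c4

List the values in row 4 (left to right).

Cage d is a single given cell, leaving r2c2 = 4.
The two cells of cage a must have sum 7, which forces r1c1 = 4.
Row 2 now contains 4; hence r2c1 = 3.
Row 2 now contains 3, leaving r2c4 = 1.
The 3 cells of cage c must have sum 5, so r1c2 = 2.
The 3 cells of cage c must have sum 5; hence r1c3 = 1.
Column 4 now contains 1, leaving r1c4 = 3.
Row 2 already has 1, so r2c3 = 2.
Column 3 now contains 1, so r3c3 = 3.
Cage b has product 12, which forces r3c4 = 4.
2 is placed in column 2, so r4c2 = 3.
Column 3 now contains 3, leaving r4c3 = 4.
4 is placed in column 4, so r4c4 = 2.
The two cells of cage f must have sum 3, which forces r3c1 = 2.
Row 3 now contains 3, leaving r3c2 = 1.
Row 4 now contains 2, leaving r4c1 = 1.
Completed grid: 4 2 1 3 / 3 4 2 1 / 2 1 3 4 / 1 3 4 2.

1 3 4 2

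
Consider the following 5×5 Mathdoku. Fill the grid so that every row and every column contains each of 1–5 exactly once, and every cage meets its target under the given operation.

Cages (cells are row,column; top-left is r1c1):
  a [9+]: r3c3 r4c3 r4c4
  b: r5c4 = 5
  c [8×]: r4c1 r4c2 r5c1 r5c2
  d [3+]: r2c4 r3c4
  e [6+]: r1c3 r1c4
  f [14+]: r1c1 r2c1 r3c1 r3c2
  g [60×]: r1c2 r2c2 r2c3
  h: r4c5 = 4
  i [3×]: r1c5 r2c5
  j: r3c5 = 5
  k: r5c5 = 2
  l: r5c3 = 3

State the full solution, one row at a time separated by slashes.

5 3 2 4 1 / 2 5 4 1 3 / 3 4 1 2 5 / 1 2 5 3 4 / 4 1 3 5 2

J is a freebie; hence r3c5 = 5.
Cage h is a single given cell, so r4c5 = 4.
Cage l is given, leaving r5c3 = 3.
Cage b is a single given cell, leaving r5c4 = 5.
Cage k is a single given cell; hence r5c5 = 2.
Row 4 needs a 3, and only r4c4 is open for it.
Row 4 needs a 5, and only r4c3 is open for it.
Column 3 now contains 5; hence r2c3 = 4.
Cage a needs sum 9, so r3c3 = 1.
Row 3 now contains 1, which forces r3c4 = 2.
Column 3 now contains 4, leaving r1c3 = 2.
Column 4 already has 2; hence r1c4 = 4.
Column 4 already has 2, so r2c4 = 1.
Row 2 already has 1, leaving r2c5 = 3.
Row 1 already has 2, so r1c1 = 5.
The 3 cells of cage g must have product 60; hence r1c2 = 3.
Column 5 already has 3; hence r1c5 = 1.
Cage f has sum 14, leaving r2c1 = 2.
Row 2 now contains 3, so r2c2 = 5.
3 is placed in column 2, which forces r3c2 = 4.
2 is placed in column 1; hence r4c1 = 1.
Row 4 already has 1, so r4c2 = 2.
1 is placed in column 1, which forces r5c1 = 4.
4 is placed in column 2, leaving r5c2 = 1.
Row 3 now contains 4, which forces r3c1 = 3.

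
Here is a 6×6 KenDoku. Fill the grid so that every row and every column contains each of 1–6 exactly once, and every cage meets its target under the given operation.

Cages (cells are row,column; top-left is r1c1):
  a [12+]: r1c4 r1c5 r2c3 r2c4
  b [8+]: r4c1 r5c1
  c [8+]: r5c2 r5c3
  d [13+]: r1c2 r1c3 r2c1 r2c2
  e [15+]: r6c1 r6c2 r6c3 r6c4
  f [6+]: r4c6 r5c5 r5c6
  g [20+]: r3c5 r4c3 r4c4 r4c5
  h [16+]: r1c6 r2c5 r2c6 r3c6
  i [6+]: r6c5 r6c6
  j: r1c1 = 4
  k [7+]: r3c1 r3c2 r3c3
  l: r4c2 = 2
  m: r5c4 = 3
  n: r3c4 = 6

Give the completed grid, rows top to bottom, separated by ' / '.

4 1 6 2 3 5 / 1 5 3 4 2 6 / 2 4 1 6 5 3 / 3 2 4 5 6 1 / 5 6 2 3 1 4 / 6 3 5 1 4 2

Cage j is given, leaving r1c1 = 4.
Cage n is a single given cell; hence r3c4 = 6.
Row 3 already has 6; hence r3c5 = 5.
Cage l is given, leaving r4c2 = 2.
M is a freebie, so r5c4 = 3.
Cage c's pair has sum 8, leaving r5c2 = 6.
The two cells of cage c must have sum 8, leaving r5c3 = 2.
Row 5 now contains 2, leaving r5c5 = 1.
Row 5 now contains 1; hence r5c6 = 4.
Cage k needs sum 7, so r3c1 = 2.
Cage b needs two cells with sum 8; hence r4c1 = 3.
Cage f needs sum 6, so r4c6 = 1.
Row 5 now contains 2, leaving r5c1 = 5.
Cage i's pair has sum 6, so r6c5 = 4.
The two cells of cage i must have sum 6, which forces r6c6 = 2.
Cage h has sum 16, which forces r2c5 = 2.
1 is placed in column 6, so r3c6 = 3.
Column 5 already has 4, so r4c5 = 6.
Column 5 now contains 6, leaving r1c5 = 3.
Row 1 needs a 2, and only r1c4 is open for it.
Row 2 needs a 3, and only r2c3 is open for it.
Cage a needs sum 12; hence r2c4 = 4.
Column 4 now contains 4, leaving r4c4 = 5.
The 4 cells of cage e must have sum 15, which forces r6c2 = 3.
5 is placed in column 4, leaving r6c4 = 1.
Row 4 already has 5, leaving r4c3 = 4.
Row 6 now contains 1, leaving r6c1 = 6.
Cage e has sum 15; hence r6c3 = 5.
Cage d has sum 13, so r1c2 = 1.
The 4 cells of cage d must have sum 13, which forces r1c3 = 6.
6 is placed in row 1, so r1c6 = 5.
6 is placed in column 1, which forces r2c1 = 1.
Cage d needs sum 13, leaving r2c2 = 5.
5 is placed in column 6, which forces r2c6 = 6.
The 3 cells of cage k must have sum 7, leaving r3c2 = 4.
4 is placed in column 3, which forces r3c3 = 1.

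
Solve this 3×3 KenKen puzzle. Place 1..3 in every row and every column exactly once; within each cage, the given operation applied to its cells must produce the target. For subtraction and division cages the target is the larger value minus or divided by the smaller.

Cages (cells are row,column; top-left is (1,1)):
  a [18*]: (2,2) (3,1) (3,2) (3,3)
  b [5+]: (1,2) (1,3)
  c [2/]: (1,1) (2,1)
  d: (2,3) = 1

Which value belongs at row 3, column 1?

The 4 cells of cage a must have product 18; hence (2,2) = 3.
Cage d is a single given cell, so (2,3) = 1.
Cage c's pair has quotient 2, which forces (1,1) = 1.
Column 2 already has 3; hence (1,2) = 2.
Cage b's pair has sum 5, so (1,3) = 3.
Row 2 now contains 1; hence (2,1) = 2.
2 is placed in column 1; hence (3,1) = 3.
Column 2 already has 2, which forces (3,2) = 1.
Column 3 already has 3, leaving (3,3) = 2.
The full grid is 1 2 3 / 2 3 1 / 3 1 2.

3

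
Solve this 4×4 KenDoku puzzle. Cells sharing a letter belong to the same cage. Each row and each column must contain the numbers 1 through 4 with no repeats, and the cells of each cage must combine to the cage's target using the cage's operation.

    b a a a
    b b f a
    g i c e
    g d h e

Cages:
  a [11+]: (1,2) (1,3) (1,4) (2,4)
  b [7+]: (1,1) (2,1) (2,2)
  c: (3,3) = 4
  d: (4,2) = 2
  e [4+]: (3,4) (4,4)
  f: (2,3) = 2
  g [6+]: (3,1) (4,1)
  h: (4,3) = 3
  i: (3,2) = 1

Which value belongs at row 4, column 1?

4

Cage f is a single given cell, which forces (2,3) = 2.
Cage i is given; hence (3,2) = 1.
Cage c is given, so (3,3) = 4.
Row 3 now contains 1, which forces (3,4) = 3.
D is a freebie, leaving (4,2) = 2.
H is a freebie, so (4,3) = 3.
3 is placed in column 4, leaving (4,4) = 1.
Cage a has sum 11, so (1,2) = 4.
Column 3 already has 3; hence (1,3) = 1.
Cage a has sum 11, so (1,4) = 2.
Cage b has sum 7, leaving (2,1) = 1.
Column 2 already has 4, which forces (2,2) = 3.
3 is placed in column 4, leaving (2,4) = 4.
4 is placed in row 3, which forces (3,1) = 2.
2 is placed in row 4, so (4,1) = 4.
Row 1 now contains 2, so (1,1) = 3.
Completed grid: 3 4 1 2 / 1 3 2 4 / 2 1 4 3 / 4 2 3 1.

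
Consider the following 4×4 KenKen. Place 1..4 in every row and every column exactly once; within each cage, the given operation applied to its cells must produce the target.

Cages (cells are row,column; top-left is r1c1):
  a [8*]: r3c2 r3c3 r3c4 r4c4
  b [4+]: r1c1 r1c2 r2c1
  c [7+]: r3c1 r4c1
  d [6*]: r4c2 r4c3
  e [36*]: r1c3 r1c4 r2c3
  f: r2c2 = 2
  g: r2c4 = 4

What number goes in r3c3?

1

Cage b has sum 4; hence r1c1 = 2.
Cage b needs sum 4, leaving r1c2 = 1.
Cage e needs product 36, which forces r1c3 = 4.
Cage e needs product 36, which forces r1c4 = 3.
The 3 cells of cage b must have sum 4, so r2c1 = 1.
Cage f is given, so r2c2 = 2.
Cage e needs product 36; hence r2c3 = 3.
Cage g is given, so r2c4 = 4.
Column 2 already has 2, so r3c2 = 4.
Column 4 already has 4; hence r3c4 = 2.
Column 2 already has 2; hence r4c2 = 3.
3 is placed in column 3, which forces r4c3 = 2.
Cage a has product 8; hence r4c4 = 1.
4 is placed in row 3, which forces r3c1 = 3.
Row 3 now contains 2, leaving r3c3 = 1.
Row 4 now contains 3, which forces r4c1 = 4.
Filled in: 2 1 4 3 / 1 2 3 4 / 3 4 1 2 / 4 3 2 1.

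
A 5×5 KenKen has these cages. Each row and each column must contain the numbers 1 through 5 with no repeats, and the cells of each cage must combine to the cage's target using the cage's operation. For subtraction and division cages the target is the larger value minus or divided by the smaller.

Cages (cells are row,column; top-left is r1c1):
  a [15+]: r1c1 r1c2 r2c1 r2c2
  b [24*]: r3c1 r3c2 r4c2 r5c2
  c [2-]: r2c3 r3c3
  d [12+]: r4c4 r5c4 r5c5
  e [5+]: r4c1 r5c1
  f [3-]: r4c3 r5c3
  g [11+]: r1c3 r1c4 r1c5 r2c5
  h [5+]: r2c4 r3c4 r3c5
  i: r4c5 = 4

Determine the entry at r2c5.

2

I is a freebie, leaving r4c5 = 4.
In row 3, 5 can only go at r3c3, so r3c3 = 5.
The two cells of cage c must have difference 2, leaving r2c3 = 3.
Cage f's pair has difference 3, so r4c3 = 1.
Cage f's pair has difference 3, leaving r5c3 = 4.
Row 5 already has 4, which forces r5c4 = 2.
Column 3 now contains 4, leaving r1c3 = 2.
Column 4 already has 2, leaving r2c4 = 1.
The 3 cells of cage h must have sum 5, leaving r3c4 = 3.
Cage h needs sum 5, which forces r3c5 = 1.
Cage e needs two cells with sum 5, which forces r4c1 = 2.
Row 4 now contains 2, so r4c2 = 3.
Cage d needs sum 12, so r4c4 = 5.
Row 5 now contains 2, leaving r5c1 = 3.
3 is placed in column 2, leaving r5c2 = 1.
Cage d needs sum 12, leaving r5c5 = 5.
Column 4 now contains 5, so r1c4 = 4.
Column 5 now contains 5, which forces r1c5 = 3.
Column 5 now contains 5, leaving r2c5 = 2.
Column 1 now contains 2, leaving r3c1 = 4.
Cage b needs product 24; hence r3c2 = 2.
Cage a needs sum 15, so r1c1 = 1.
Row 1 now contains 4, so r1c2 = 5.
Column 1 now contains 4, which forces r2c1 = 5.
2 is placed in row 2; hence r2c2 = 4.
The full grid is 1 5 2 4 3 / 5 4 3 1 2 / 4 2 5 3 1 / 2 3 1 5 4 / 3 1 4 2 5.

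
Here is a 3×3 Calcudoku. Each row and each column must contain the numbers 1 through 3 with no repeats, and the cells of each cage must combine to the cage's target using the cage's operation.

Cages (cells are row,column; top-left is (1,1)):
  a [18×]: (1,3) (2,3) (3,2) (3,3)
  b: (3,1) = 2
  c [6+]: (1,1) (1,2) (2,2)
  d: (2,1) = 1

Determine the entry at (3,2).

Cage d is a single given cell, leaving (2,1) = 1.
B is a freebie, leaving (3,1) = 2.
Cage a needs product 18; hence (3,2) = 3.
Row 3 now contains 2, so (3,3) = 1.
2 is placed in column 1, which forces (1,1) = 3.
Cage c has sum 6, leaving (1,2) = 1.
Row 1 already has 3, which forces (1,3) = 2.
Column 2 now contains 3; hence (2,2) = 2.
2 is placed in column 3, so (2,3) = 3.
Filled in: 3 1 2 / 1 2 3 / 2 3 1.

3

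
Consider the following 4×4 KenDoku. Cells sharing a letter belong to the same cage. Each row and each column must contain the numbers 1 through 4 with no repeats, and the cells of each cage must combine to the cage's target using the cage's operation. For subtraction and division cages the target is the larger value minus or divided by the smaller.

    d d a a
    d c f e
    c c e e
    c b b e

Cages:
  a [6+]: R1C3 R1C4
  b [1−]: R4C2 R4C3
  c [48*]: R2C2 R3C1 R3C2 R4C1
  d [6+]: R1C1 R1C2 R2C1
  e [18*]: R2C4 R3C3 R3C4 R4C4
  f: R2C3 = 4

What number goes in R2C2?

3

Cage f is given, so R2C3 = 4.
The 4 cells of cage e must have product 18, which forces R3C3 = 3.
Column 3 now contains 4, which forces R1C3 = 2.
The two cells of cage a must have sum 6, leaving R1C4 = 4.
2 is placed in column 3, leaving R4C3 = 1.
Cage d has sum 6, so R2C1 = 2.
Row 2 now contains 2; hence R2C2 = 3.
3 is placed in row 2, leaving R2C4 = 1.
Column 4 now contains 1, leaving R3C4 = 2.
Cage b's pair has difference 1, leaving R4C2 = 2.
2 is placed in column 4; hence R4C4 = 3.
Cage d has sum 6, leaving R1C1 = 3.
Column 2 now contains 3, which forces R1C2 = 1.
The 4 cells of cage c must have product 48; hence R3C1 = 1.
2 is placed in row 3, so R3C2 = 4.
Row 4 already has 3, leaving R4C1 = 4.
Filled in: 3 1 2 4 / 2 3 4 1 / 1 4 3 2 / 4 2 1 3.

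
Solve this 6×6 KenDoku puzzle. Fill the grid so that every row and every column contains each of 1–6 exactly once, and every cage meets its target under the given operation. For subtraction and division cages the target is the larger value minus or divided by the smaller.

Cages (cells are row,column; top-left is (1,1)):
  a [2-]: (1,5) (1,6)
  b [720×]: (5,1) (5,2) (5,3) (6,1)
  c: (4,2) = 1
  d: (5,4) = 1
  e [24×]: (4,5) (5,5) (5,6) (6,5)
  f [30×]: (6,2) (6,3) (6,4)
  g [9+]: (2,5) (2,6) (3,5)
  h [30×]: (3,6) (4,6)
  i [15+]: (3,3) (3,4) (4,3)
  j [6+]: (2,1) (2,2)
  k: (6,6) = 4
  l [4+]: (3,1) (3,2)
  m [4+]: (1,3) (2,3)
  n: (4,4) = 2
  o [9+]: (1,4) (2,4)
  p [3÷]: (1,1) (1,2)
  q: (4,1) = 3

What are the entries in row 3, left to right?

1 3 4 6 2 5

Q is a freebie, so (4,1) = 3.
Cage c is given, which forces (4,2) = 1.
N is a freebie, leaving (4,4) = 2.
Cage d is given; hence (5,4) = 1.
Cage b has product 720, leaving (6,1) = 6.
Cage k is a single given cell, so (6,6) = 4.
3 is placed in column 1; hence (3,1) = 1.
1 is placed in column 2; hence (3,2) = 3.
Cage e has product 24, which forces (4,5) = 4.
Cage e needs product 24, which forces (6,5) = 1.
Column 1 already has 1; hence (1,1) = 2.
Column 2 now contains 3, leaving (1,2) = 6.
Column 1 now contains 2, leaving (2,1) = 4.
Row 2 already has 4, leaving (2,2) = 2.
Row 2 already has 2, so (2,6) = 1.
Column 1 now contains 4; hence (5,1) = 5.
5 is placed in row 5; hence (5,2) = 4.
Row 5 already has 4, which forces (5,3) = 6.
2 is placed in column 2, leaving (6,2) = 5.
Row 6 now contains 5, leaving (6,4) = 3.
Cage m needs two cells with sum 4, which forces (1,3) = 1.
The two cells of cage o must have sum 9, leaving (1,4) = 4.
Row 2 now contains 1, which forces (2,3) = 3.
Cage o needs two cells with sum 9, leaving (2,4) = 5.
3 is placed in row 2; hence (2,5) = 6.
Cage i has sum 15, so (3,3) = 4.
Cage i has sum 15, which forces (3,4) = 6.
Row 3 now contains 6; hence (3,6) = 5.
Column 3 already has 6, which forces (4,3) = 5.
5 is placed in column 6, leaving (4,6) = 6.
Row 6 now contains 3, leaving (6,3) = 2.
Cage a needs two cells with difference 2, so (1,5) = 5.
5 is placed in column 6, so (1,6) = 3.
5 is placed in row 3, which forces (3,5) = 2.
2 is placed in column 5, which forces (5,5) = 3.
Column 6 now contains 3; hence (5,6) = 2.
The full grid is 2 6 1 4 5 3 / 4 2 3 5 6 1 / 1 3 4 6 2 5 / 3 1 5 2 4 6 / 5 4 6 1 3 2 / 6 5 2 3 1 4.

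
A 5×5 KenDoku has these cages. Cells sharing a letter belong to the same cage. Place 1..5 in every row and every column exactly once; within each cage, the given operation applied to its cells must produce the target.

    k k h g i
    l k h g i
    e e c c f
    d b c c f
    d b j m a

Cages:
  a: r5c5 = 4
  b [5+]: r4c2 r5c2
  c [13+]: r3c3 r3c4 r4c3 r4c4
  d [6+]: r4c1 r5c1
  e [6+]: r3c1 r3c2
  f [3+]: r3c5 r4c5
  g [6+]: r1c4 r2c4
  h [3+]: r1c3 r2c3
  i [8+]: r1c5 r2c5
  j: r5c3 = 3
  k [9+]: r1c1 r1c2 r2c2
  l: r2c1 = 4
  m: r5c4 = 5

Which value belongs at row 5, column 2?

2

Cage l is given, leaving r2c1 = 4.
J is a freebie; hence r5c3 = 3.
M is a freebie, so r5c4 = 5.
A is a freebie, so r5c5 = 4.
Cage g needs two cells with sum 6, so r1c4 = 4.
Cage g needs two cells with sum 6, leaving r2c4 = 2.
Cage d needs two cells with sum 6; hence r4c1 = 5.
Cage d's pair has sum 6, leaving r5c1 = 1.
Row 5 already has 1, so r5c2 = 2.
The 3 cells of cage k must have sum 9; hence r1c1 = 3.
The two cells of cage h must have sum 3, so r1c3 = 2.
Row 1 now contains 3, which forces r1c5 = 5.
2 is placed in row 2, so r2c3 = 1.
Column 5 already has 5; hence r2c5 = 3.
Column 1 now contains 1, leaving r3c1 = 2.
The two cells of cage e must have sum 6, leaving r3c2 = 4.
Cage c has sum 13, which forces r3c3 = 5.
Row 3 now contains 2, which forces r3c5 = 1.
The two cells of cage b must have sum 5, so r4c2 = 3.
Cage c has sum 13, which forces r4c3 = 4.
3 is placed in row 4, which forces r4c4 = 1.
1 is placed in column 5, so r4c5 = 2.
5 is placed in row 1, which forces r1c2 = 1.
1 is placed in row 2, leaving r2c2 = 5.
Row 3 already has 1, so r3c4 = 3.
The full grid is 3 1 2 4 5 / 4 5 1 2 3 / 2 4 5 3 1 / 5 3 4 1 2 / 1 2 3 5 4.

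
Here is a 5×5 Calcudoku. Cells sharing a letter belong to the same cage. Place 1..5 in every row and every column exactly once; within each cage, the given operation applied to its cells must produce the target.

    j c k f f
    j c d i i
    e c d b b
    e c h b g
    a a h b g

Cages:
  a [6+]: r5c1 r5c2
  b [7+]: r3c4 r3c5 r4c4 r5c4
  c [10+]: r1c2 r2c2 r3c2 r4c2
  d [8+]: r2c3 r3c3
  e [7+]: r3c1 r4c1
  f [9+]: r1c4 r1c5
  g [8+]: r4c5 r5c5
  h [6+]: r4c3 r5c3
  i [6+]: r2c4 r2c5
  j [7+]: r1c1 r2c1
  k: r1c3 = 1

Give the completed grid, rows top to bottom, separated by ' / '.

2 3 1 5 4 / 5 1 3 4 2 / 4 2 5 3 1 / 3 4 2 1 5 / 1 5 4 2 3

Cage k is given, leaving r1c3 = 1.
The 4 cells of cage b must have sum 7, so r3c5 = 1.
Column 1 needs a 1, and only r5c1 is open for it.
Cage b needs sum 7; hence r4c4 = 1.
Cage a needs two cells with sum 6, which forces r5c2 = 5.
5 is placed in row 5, so r5c5 = 3.
Cage c has sum 10, which forces r2c2 = 1.
The 4 cells of cage b must have sum 7, so r3c4 = 3.
3 is placed in column 5, so r4c5 = 5.
Row 5 now contains 3, which forces r5c4 = 2.
Cage f needs two cells with sum 9; hence r1c4 = 5.
5 is placed in column 5, leaving r1c5 = 4.
Cage d needs two cells with sum 8, leaving r2c3 = 3.
Column 4 now contains 2, which forces r2c4 = 4.
Cage i's pair has sum 6, which forces r2c5 = 2.
3 is placed in row 3; hence r3c3 = 5.
The two cells of cage h must have sum 6; hence r4c3 = 2.
Row 5 now contains 2, leaving r5c3 = 4.
The two cells of cage j must have sum 7, so r1c1 = 2.
2 is placed in row 1, which forces r1c2 = 3.
Row 2 now contains 2, leaving r2c1 = 5.
Row 3 already has 5, leaving r3c1 = 4.
4 is placed in row 3, which forces r3c2 = 2.
2 is placed in row 4, leaving r4c1 = 3.
Column 2 already has 3; hence r4c2 = 4.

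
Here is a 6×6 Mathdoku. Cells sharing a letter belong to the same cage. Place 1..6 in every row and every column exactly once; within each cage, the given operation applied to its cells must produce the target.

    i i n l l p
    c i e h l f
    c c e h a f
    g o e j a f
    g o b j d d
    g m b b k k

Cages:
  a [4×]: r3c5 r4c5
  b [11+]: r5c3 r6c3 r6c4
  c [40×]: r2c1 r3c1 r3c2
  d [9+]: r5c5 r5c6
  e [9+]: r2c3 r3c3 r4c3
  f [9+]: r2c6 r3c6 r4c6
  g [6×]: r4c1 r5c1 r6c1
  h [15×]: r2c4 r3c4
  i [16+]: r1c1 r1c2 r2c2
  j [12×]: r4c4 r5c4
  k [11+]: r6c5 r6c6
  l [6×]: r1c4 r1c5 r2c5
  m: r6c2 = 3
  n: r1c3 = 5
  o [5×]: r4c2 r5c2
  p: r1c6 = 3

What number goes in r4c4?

N is a freebie; hence r1c3 = 5.
Cage p is given, so r1c6 = 3.
M is a freebie, so r6c2 = 3.
Row 1 already has 5, so r1c1 = 6.
Cage i has sum 16; hence r1c2 = 4.
The 3 cells of cage i must have sum 16; hence r2c2 = 6.
Cage l needs product 6, leaving r2c5 = 3.
Row 2 already has 3, leaving r2c4 = 5.
Cage h's pair has product 15, which forces r3c4 = 3.
In row 4, 4 can only go at r4c5, so r4c5 = 4.
Column 5 already has 4, leaving r3c5 = 1.
Column 5 already has 4, which forces r5c5 = 5.
Cage d's pair has sum 9, so r5c6 = 4.
5 is placed in column 5; hence r6c5 = 6.
Row 6 already has 6, leaving r6c6 = 5.
The 3 cells of cage l must have product 6, so r1c4 = 1.
Column 5 now contains 1, so r1c5 = 2.
Cage o needs two cells with product 5, leaving r4c2 = 5.
Row 5 already has 5, leaving r5c2 = 1.
Cage b needs sum 11, so r5c3 = 6.
Row 5 already has 6, leaving r5c4 = 2.
Column 4 now contains 1; hence r6c4 = 4.
Cage c has product 40, leaving r2c1 = 4.
4 is placed in row 2, so r2c3 = 2.
2 is placed in row 2, which forces r2c6 = 1.
The 3 cells of cage c must have product 40, leaving r3c1 = 5.
Column 2 now contains 5, leaving r3c2 = 2.
Column 3 already has 2, so r3c3 = 4.
Row 3 already has 2, so r3c6 = 6.
Cage e has sum 9; hence r4c3 = 3.
2 is placed in column 4, so r4c4 = 6.
Column 6 now contains 6, so r4c6 = 2.
Row 5 already has 2; hence r5c1 = 3.
Row 6 already has 4; hence r6c3 = 1.
2 is placed in row 4; hence r4c1 = 1.
Row 6 already has 1, so r6c1 = 2.
The full grid is 6 4 5 1 2 3 / 4 6 2 5 3 1 / 5 2 4 3 1 6 / 1 5 3 6 4 2 / 3 1 6 2 5 4 / 2 3 1 4 6 5.

6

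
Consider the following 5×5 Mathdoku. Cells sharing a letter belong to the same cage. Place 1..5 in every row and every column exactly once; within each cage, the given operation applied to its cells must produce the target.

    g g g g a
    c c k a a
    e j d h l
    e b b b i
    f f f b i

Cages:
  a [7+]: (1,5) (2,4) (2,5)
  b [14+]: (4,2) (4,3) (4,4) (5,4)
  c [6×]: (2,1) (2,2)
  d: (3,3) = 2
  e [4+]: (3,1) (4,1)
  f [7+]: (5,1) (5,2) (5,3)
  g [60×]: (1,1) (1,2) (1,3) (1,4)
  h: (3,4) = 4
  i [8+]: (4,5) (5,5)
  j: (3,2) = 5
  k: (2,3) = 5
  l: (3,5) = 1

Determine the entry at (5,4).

5

Cage k is given, leaving (2,3) = 5.
J is a freebie, so (3,2) = 5.
Cage d is given, leaving (3,3) = 2.
H is a freebie, so (3,4) = 4.
Cage l is given, so (3,5) = 1.
1 is placed in row 3, leaving (3,1) = 3.
The two cells of cage e must have sum 4; hence (4,1) = 1.
Column 1 now contains 3, which forces (2,1) = 2.
Cage c needs two cells with product 6, which forces (2,2) = 3.
Row 2 now contains 2; hence (2,4) = 1.
Row 2 already has 3; hence (2,5) = 4.
Column 1 already has 2, which forces (5,1) = 4.
Row 5 now contains 4, which forces (5,3) = 1.
4 is placed in column 1, which forces (1,1) = 5.
Cage g has product 60; hence (1,2) = 1.
Cage g has product 60; hence (1,3) = 4.
The 4 cells of cage g must have product 60; hence (1,4) = 3.
Column 5 now contains 4, leaving (1,5) = 2.
4 is placed in column 3, leaving (4,3) = 3.
Row 4 now contains 3, which forces (4,5) = 5.
Row 5 already has 1, which forces (5,2) = 2.
Row 5 already has 2; hence (5,4) = 5.
Column 5 now contains 5, so (5,5) = 3.
2 is placed in column 2, leaving (4,2) = 4.
5 is placed in row 4, so (4,4) = 2.
Completed grid: 5 1 4 3 2 / 2 3 5 1 4 / 3 5 2 4 1 / 1 4 3 2 5 / 4 2 1 5 3.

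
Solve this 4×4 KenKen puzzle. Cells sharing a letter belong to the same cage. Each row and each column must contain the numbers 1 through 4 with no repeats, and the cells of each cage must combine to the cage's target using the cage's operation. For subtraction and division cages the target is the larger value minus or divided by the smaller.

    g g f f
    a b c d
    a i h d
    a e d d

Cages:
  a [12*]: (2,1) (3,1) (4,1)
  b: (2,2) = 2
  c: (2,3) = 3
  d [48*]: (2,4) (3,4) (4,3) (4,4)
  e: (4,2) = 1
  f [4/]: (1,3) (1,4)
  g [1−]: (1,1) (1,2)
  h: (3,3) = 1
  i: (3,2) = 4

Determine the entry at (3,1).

Cage b is given, so (2,2) = 2.
Cage c is given; hence (2,3) = 3.
I is a freebie; hence (3,2) = 4.
Cage h is a single given cell, so (3,3) = 1.
Cage e is a single given cell, which forces (4,2) = 1.
Column 2 already has 1; hence (1,2) = 3.
1 is placed in column 3, so (1,3) = 4.
Cage f's pair has quotient 4, leaving (1,4) = 1.
Cage a needs product 12, so (2,1) = 1.
Cage d has product 48, which forces (2,4) = 4.
Row 3 now contains 1, which forces (3,1) = 3.
The 4 cells of cage d must have product 48, which forces (3,4) = 2.
Cage a needs product 12, leaving (4,1) = 4.
Cage d has product 48, which forces (4,3) = 2.
Cage d has product 48, so (4,4) = 3.
Row 1 already has 4, which forces (1,1) = 2.
Filled in: 2 3 4 1 / 1 2 3 4 / 3 4 1 2 / 4 1 2 3.

3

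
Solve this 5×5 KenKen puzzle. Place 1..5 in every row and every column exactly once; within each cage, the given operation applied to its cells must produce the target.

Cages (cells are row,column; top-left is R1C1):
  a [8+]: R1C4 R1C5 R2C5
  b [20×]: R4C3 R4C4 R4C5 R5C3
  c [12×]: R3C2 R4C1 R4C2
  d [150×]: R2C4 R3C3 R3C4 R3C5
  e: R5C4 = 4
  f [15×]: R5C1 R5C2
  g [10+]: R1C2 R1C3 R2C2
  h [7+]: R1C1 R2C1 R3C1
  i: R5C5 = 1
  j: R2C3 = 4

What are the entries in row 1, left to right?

2 5 3 1 4

Cage j is a single given cell; hence R2C3 = 4.
Cage d has product 150, leaving R2C4 = 5.
Cage e is given, so R5C4 = 4.
I is a freebie, which forces R5C5 = 1.
Row 5 already has 1; hence R5C3 = 2.
In column 1, 5 can only go at R5C1, so R5C1 = 5.
5 is placed in row 5; hence R5C2 = 3.
Cage c needs product 12, so R4C1 = 3.
The only place for 3 in row 2 is R2C5.
The only place for 4 in row 4 is R4C2.
4 is placed in column 2; hence R1C2 = 5.
Cage g has sum 10, leaving R1C3 = 3.
Row 1 now contains 3; hence R1C4 = 1.
Cage g needs sum 10; hence R2C2 = 2.
4 is placed in column 2, which forces R3C2 = 1.
3 is placed in column 3, so R3C3 = 5.
5 is placed in row 3; hence R3C5 = 2.
5 is placed in column 3, so R4C3 = 1.
1 is placed in column 4; hence R4C4 = 2.
2 is placed in column 5, so R4C5 = 5.
Cage h needs sum 7, so R1C1 = 2.
2 is placed in column 5, so R1C5 = 4.
2 is placed in row 2, leaving R2C1 = 1.
Row 3 already has 2, which forces R3C1 = 4.
Row 3 already has 2, so R3C4 = 3.
Completed grid: 2 5 3 1 4 / 1 2 4 5 3 / 4 1 5 3 2 / 3 4 1 2 5 / 5 3 2 4 1.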